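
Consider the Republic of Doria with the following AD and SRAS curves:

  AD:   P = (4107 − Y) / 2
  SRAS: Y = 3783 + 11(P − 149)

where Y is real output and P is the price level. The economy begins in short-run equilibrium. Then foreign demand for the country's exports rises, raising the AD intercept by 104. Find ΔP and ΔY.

ΔP = +8, ΔY = +88

This is a positive demand shock: AD shifts right.
New AD: Y = 4211 − 2P.
SRAS can be written Y = 2144 + 11P.
Set AD = SRAS: 4211 − 2P = 2144 + 11P, so 2067 = 13P and P = 159.
Y = 4211 − 2·159 = 3893.
Initially P = 151, Y = 3805, so ΔP = +8 and ΔY = +88.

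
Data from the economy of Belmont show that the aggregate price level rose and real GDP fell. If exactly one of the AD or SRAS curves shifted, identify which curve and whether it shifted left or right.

P rose and Y fell. An AD shift moves P and Y in the same direction; an SRAS shift moves them in opposite directions.
Here P and Y moved in opposite directions, so the SRAS curve shifted.
Since Y fell, SRAS shifted left.

SRAS shifted left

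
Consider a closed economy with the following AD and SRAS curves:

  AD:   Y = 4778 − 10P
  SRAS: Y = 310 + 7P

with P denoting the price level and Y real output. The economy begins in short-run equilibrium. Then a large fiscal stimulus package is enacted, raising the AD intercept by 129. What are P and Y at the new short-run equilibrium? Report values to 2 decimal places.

This is a positive demand shock: AD shifts right.
New AD: Y = 4907 − 10P.
Set AD = SRAS: 4907 − 10P = 310 + 7P, so 4597 = 17P and P = 270.41.
Substituting into AD, Y = 2202.88.

P = 270.41, Y = 2202.88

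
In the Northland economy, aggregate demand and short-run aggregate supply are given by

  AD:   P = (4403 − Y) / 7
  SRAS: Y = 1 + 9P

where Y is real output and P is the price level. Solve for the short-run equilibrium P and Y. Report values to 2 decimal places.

Rearrange AD to Y = 4403 − 7P.
Set AD = SRAS: 4403 − 7P = 1 + 9P, so 4402 = 16P and P = 275.13.
Substituting into AD, Y = 4403 − 7P = 2477.13.

P = 275.13, Y = 2477.13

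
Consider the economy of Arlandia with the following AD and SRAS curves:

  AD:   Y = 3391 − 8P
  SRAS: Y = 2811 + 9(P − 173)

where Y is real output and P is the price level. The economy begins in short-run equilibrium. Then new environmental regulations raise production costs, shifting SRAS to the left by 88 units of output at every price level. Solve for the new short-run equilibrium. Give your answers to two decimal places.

This is a negative supply shock: SRAS shifts left.
New SRAS: Y = 1166 + 9P.
Set AD = SRAS: 3391 − 8P = 1166 + 9P, so 2225 = 17P and P = 130.88.
Substituting into AD, Y = 2343.94.

P = 130.88, Y = 2343.94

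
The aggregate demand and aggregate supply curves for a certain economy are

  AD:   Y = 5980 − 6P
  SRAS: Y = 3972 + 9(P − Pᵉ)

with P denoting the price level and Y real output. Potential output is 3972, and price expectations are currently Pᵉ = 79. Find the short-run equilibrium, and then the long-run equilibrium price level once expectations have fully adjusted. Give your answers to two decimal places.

Short run: P = 181.27, Y = 4892.40. Long run: P = 334.67.

Short run: with Pᵉ = 79, SRAS is Y = 3261 + 9P. Setting AD = SRAS gives 2719 = 15P, so P = 181.27 and Y = 5980 − 6P = 4892.40.
Output 4892.40 is above potential 3972, so over time expected prices rise and SRAS shifts left until Y returns to 3972.
Long run: Y = 3972 on the AD curve gives 3972 = 5980 − 6P, so P = 334.67.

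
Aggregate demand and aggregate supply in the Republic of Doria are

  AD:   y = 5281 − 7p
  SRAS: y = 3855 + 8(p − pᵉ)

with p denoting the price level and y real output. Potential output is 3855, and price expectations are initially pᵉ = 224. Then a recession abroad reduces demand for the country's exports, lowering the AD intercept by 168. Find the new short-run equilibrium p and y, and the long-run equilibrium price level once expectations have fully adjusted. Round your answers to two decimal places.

Short run: p = 203.33, y = 3689.67. Long run: p = 179.71.

AD shifts left: new AD is y = 5113 − 7p. With pᵉ = 224, SRAS is y = 2063 + 8p.
Short run: 5113 − 7p = 2063 + 8p gives 3050 = 15p, so p = 203.33 and y = 5113 − 7p = 3689.67.
y = 3689.67 is below potential 3855; expectations adjust and SRAS shifts right until y = 3855.
Long run: on the new AD curve, 3855 = 5113 − 7p gives p = 179.71.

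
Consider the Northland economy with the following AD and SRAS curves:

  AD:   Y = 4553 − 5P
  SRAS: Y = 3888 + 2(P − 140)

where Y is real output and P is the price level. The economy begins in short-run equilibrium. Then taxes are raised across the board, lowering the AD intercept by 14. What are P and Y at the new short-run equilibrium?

This is a negative demand shock: AD shifts left.
New AD: Y = 4539 − 5P.
SRAS can be written Y = 3608 + 2P.
Set AD = SRAS: 4539 − 5P = 3608 + 2P, so 931 = 7P and P = 133.
Y = 4539 − 5·133 = 3874.

P = 133, Y = 3874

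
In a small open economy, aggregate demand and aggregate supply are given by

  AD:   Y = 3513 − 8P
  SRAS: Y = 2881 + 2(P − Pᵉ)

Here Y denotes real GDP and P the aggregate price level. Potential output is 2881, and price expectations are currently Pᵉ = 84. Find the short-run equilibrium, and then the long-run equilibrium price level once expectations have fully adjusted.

Short run: P = 80, Y = 2873. Long run: P = 79.

Short run: with Pᵉ = 84, SRAS is Y = 2713 + 2P. Setting AD = SRAS gives 800 = 10P, so P = 80 and Y = 3513 − 8·80 = 2873.
Output 2873 is below potential 2881, so over time expected prices fall and SRAS shifts right until Y returns to 2881.
Long run: Y = 2881 on the AD curve gives 2881 = 3513 − 8P, so P = 79.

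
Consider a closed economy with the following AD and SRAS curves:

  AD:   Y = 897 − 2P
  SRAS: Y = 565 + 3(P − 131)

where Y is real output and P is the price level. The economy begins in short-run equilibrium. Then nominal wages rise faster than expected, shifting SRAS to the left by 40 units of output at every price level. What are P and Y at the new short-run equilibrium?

This is a negative supply shock: SRAS shifts left.
New SRAS: Y = 132 + 3P.
Set AD = SRAS: 897 − 2P = 132 + 3P, so 765 = 5P and P = 153.
Y = 897 − 2·153 = 591.

P = 153, Y = 591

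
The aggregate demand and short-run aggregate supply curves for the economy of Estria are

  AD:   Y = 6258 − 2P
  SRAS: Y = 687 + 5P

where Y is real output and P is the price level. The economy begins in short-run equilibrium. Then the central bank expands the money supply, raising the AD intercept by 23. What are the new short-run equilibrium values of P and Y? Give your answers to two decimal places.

This is a positive demand shock: AD shifts right.
New AD: Y = 6281 − 2P.
Set AD = SRAS: 6281 − 2P = 687 + 5P, so 5594 = 7P and P = 799.14.
Substituting into AD, Y = 4682.71.

P = 799.14, Y = 4682.71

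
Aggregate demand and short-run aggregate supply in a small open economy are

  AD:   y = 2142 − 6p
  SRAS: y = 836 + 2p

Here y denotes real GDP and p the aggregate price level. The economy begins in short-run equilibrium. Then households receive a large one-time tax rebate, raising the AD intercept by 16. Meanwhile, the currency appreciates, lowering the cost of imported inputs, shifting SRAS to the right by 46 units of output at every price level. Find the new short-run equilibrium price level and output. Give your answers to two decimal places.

p = 159.50, y = 1201.00

After both shocks: AD is y = 2158 − 6p and SRAS is y = 882 + 2p.
Setting them equal: 1276 = 8p, so p = 159.50.
Substituting into AD, y = 1201.00.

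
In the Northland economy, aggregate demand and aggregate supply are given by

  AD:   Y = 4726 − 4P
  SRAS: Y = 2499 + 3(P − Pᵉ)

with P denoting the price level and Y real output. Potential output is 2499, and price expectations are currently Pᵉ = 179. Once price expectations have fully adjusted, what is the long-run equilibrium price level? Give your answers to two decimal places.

Short run: with Pᵉ = 179, SRAS is Y = 1962 + 3P. Setting AD = SRAS gives 2764 = 7P, so P = 394.86 and Y = 4726 − 4P = 3146.57.
Output 3146.57 is above potential 2499, so over time expected prices rise and SRAS shifts left until Y returns to 2499.
Long run: Y = 2499 on the AD curve gives 2499 = 4726 − 4P, so P = 556.75.

Long-run P = 556.75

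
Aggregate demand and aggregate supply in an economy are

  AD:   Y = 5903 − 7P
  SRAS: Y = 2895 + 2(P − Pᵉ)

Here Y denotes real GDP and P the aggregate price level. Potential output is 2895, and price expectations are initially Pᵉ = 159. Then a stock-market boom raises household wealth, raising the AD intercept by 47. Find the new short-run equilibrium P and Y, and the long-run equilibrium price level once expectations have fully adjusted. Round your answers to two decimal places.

AD shifts right: new AD is Y = 5950 − 7P. With Pᵉ = 159, SRAS is Y = 2577 + 2P.
Short run: 5950 − 7P = 2577 + 2P gives 3373 = 9P, so P = 374.78 and Y = 5950 − 7P = 3326.56.
Y = 3326.56 is above potential 2895; expectations adjust and SRAS shifts left until Y = 2895.
Long run: on the new AD curve, 2895 = 5950 − 7P gives P = 436.43.

Short run: P = 374.78, Y = 3326.56. Long run: P = 436.43.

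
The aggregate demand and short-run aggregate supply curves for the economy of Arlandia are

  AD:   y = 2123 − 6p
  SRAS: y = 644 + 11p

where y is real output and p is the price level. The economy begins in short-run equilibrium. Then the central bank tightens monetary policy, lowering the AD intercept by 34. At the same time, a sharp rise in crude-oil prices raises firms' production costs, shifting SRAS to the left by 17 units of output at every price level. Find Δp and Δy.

After both shocks: AD is y = 2089 − 6p and SRAS is y = 627 + 11p.
Setting them equal: 1462 = 17p, so p = 86.
y = 2089 − 6·86 = 1573.
Initially p = 87, y = 1601, so Δp = -1 and Δy = -28.

Δp = -1, Δy = -28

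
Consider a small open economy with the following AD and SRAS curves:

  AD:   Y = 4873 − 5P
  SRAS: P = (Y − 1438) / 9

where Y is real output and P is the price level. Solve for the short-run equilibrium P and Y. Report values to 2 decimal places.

Rearrange SRAS to Y = 1438 + 9P.
Set AD = SRAS: 4873 − 5P = 1438 + 9P, so 3435 = 14P and P = 245.36.
Substituting into AD, Y = 4873 − 5P = 3646.21.

P = 245.36, Y = 3646.21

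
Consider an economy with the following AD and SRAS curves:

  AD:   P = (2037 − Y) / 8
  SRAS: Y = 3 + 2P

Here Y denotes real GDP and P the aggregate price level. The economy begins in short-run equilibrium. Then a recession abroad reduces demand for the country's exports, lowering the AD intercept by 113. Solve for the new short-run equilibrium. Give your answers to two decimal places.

P = 192.10, Y = 387.20

This is a negative demand shock: AD shifts left.
New AD: Y = 1924 − 8P.
Set AD = SRAS: 1924 − 8P = 3 + 2P, so 1921 = 10P and P = 192.10.
Substituting into AD, Y = 387.20.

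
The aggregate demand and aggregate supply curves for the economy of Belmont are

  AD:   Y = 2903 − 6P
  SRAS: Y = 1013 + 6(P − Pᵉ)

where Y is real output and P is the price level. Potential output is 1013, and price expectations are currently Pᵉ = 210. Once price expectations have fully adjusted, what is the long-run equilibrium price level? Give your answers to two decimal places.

Long-run P = 315.00

Short run: with Pᵉ = 210, SRAS is Y = 6P − 247. Setting AD = SRAS gives 3150 = 12P, so P = 262.50 and Y = 2903 − 6P = 1328.00.
Output 1328.00 is above potential 1013, so over time expected prices rise and SRAS shifts left until Y returns to 1013.
Long run: Y = 1013 on the AD curve gives 1013 = 2903 − 6P, so P = 315.00.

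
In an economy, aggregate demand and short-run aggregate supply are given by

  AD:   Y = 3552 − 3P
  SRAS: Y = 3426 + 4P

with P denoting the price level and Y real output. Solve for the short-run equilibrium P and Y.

Set AD = SRAS: 3552 − 3P = 3426 + 4P, so 126 = 7P and P = 18.
Then Y = 3552 − 3·18 = 3498.

P = 18, Y = 3498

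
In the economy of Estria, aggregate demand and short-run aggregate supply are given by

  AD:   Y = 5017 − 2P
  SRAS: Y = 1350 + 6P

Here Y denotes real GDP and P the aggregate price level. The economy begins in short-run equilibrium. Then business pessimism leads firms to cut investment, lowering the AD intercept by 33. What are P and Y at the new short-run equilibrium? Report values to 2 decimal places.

This is a negative demand shock: AD shifts left.
New AD: Y = 4984 − 2P.
Set AD = SRAS: 4984 − 2P = 1350 + 6P, so 3634 = 8P and P = 454.25.
Substituting into AD, Y = 4075.50.

P = 454.25, Y = 4075.50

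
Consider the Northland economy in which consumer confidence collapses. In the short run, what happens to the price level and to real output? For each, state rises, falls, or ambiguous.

This is a negative demand shock: AD shifts left.
Moving along the upward-sloping SRAS curve, P falls and Y falls.

Price level: falls; output: falls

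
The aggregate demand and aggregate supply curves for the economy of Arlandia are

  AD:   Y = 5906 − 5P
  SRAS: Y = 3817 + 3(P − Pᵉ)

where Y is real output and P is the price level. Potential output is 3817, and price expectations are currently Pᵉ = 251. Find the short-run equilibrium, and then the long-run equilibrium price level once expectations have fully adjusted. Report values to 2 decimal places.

Short run: with Pᵉ = 251, SRAS is Y = 3064 + 3P. Setting AD = SRAS gives 2842 = 8P, so P = 355.25 and Y = 5906 − 5P = 4129.75.
Output 4129.75 is above potential 3817, so over time expected prices rise and SRAS shifts left until Y returns to 3817.
Long run: Y = 3817 on the AD curve gives 3817 = 5906 − 5P, so P = 417.80.

Short run: P = 355.25, Y = 4129.75. Long run: P = 417.80.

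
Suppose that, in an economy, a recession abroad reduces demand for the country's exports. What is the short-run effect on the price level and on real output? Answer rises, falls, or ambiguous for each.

This is a negative demand shock: AD shifts left.
Moving along the upward-sloping SRAS curve, P falls and Y falls.

Price level: falls; output: falls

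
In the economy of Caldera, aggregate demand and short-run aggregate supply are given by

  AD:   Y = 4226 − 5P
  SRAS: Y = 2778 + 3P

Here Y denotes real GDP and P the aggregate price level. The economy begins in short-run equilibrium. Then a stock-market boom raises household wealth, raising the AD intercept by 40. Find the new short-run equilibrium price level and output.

This is a positive demand shock: AD shifts right.
New AD: Y = 4266 − 5P.
Set AD = SRAS: 4266 − 5P = 2778 + 3P, so 1488 = 8P and P = 186.
Y = 4266 − 5·186 = 3336.

P = 186, Y = 3336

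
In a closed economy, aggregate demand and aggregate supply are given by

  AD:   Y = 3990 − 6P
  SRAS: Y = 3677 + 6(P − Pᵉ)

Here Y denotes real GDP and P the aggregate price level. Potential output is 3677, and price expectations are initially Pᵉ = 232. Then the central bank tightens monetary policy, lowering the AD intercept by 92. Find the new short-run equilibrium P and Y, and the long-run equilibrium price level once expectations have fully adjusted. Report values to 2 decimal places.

Short run: P = 134.42, Y = 3091.50. Long run: P = 36.83.

AD shifts left: new AD is Y = 3898 − 6P. With Pᵉ = 232, SRAS is Y = 2285 + 6P.
Short run: 3898 − 6P = 2285 + 6P gives 1613 = 12P, so P = 134.42 and Y = 3898 − 6P = 3091.50.
Y = 3091.50 is below potential 3677; expectations adjust and SRAS shifts right until Y = 3677.
Long run: on the new AD curve, 3677 = 3898 − 6P gives P = 36.83.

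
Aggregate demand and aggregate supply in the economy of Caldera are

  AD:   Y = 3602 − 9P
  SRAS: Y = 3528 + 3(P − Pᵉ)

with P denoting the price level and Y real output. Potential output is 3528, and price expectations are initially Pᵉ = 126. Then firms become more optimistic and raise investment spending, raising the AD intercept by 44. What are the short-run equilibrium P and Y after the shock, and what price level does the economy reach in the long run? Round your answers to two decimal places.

AD shifts right: new AD is Y = 3646 − 9P. With Pᵉ = 126, SRAS is Y = 3150 + 3P.
Short run: 3646 − 9P = 3150 + 3P gives 496 = 12P, so P = 41.33 and Y = 3646 − 9P = 3274.00.
Y = 3274.00 is below potential 3528; expectations adjust and SRAS shifts right until Y = 3528.
Long run: on the new AD curve, 3528 = 3646 − 9P gives P = 13.11.

Short run: P = 41.33, Y = 3274.00. Long run: P = 13.11.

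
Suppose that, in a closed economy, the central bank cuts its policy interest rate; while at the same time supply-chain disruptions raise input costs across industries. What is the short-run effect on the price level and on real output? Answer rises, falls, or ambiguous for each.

The first event is a positive demand shock: AD shifts right, which by itself pushes P up and Y up.
The second is an adverse supply shock: SRAS shifts left, which by itself pushes P up and Y down.
Both shocks push P up, so P rises. The two shocks push Y in opposite directions, so the effect on Y is ambiguous.

Price level: rises; output: ambiguous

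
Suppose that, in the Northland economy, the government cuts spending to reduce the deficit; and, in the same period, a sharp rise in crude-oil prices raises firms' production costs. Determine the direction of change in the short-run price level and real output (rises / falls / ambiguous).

Price level: ambiguous; output: falls

The first event is a negative demand shock: AD shifts left, which by itself pushes P down and Y down.
The second is an adverse supply shock: SRAS shifts left, which by itself pushes P up and Y down.
The two shocks push P in opposite directions, so the effect on P is ambiguous. Both shocks push Y down, so Y falls.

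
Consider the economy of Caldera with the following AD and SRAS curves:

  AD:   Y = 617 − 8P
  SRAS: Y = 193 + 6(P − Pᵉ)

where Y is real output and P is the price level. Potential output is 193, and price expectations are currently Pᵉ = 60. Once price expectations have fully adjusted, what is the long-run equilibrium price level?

Long-run P = 53

Short run: with Pᵉ = 60, SRAS is Y = 6P − 167. Setting AD = SRAS gives 784 = 14P, so P = 56 and Y = 617 − 8·56 = 169.
Output 169 is below potential 193, so over time expected prices fall and SRAS shifts right until Y returns to 193.
Long run: Y = 193 on the AD curve gives 193 = 617 − 8P, so P = 53.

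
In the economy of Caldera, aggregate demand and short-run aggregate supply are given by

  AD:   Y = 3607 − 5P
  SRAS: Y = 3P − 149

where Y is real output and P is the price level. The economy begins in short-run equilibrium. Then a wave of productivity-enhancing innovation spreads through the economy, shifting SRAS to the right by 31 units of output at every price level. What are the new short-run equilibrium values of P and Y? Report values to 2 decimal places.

This is a positive supply shock: SRAS shifts right.
New SRAS: Y = 3P − 118.
Set AD = SRAS: 3607 − 5P = 3P − 118, so 3725 = 8P and P = 465.63.
Substituting into AD, Y = 1278.88.

P = 465.63, Y = 1278.88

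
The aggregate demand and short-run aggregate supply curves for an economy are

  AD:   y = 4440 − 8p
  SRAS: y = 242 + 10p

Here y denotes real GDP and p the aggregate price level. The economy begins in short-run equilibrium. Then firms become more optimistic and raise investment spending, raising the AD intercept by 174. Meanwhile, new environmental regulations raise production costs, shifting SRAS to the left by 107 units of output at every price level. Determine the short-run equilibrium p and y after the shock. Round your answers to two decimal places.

After both shocks: AD is y = 4614 − 8p and SRAS is y = 135 + 10p.
Setting them equal: 4479 = 18p, so p = 248.83.
Substituting into AD, y = 2623.33.

p = 248.83, y = 2623.33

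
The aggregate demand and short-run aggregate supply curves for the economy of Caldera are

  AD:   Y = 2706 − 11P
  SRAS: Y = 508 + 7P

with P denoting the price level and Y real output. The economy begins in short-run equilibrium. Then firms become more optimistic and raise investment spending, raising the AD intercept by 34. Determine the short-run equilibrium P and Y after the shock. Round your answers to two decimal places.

This is a positive demand shock: AD shifts right.
New AD: Y = 2740 − 11P.
Set AD = SRAS: 2740 − 11P = 508 + 7P, so 2232 = 18P and P = 124.00.
Substituting into AD, Y = 1376.00.

P = 124.00, Y = 1376.00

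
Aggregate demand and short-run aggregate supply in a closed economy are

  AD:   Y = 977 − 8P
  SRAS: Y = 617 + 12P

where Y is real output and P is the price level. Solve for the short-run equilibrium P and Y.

P = 18, Y = 833

Set AD = SRAS: 977 − 8P = 617 + 12P, so 360 = 20P and P = 18.
Then Y = 977 − 8·18 = 833.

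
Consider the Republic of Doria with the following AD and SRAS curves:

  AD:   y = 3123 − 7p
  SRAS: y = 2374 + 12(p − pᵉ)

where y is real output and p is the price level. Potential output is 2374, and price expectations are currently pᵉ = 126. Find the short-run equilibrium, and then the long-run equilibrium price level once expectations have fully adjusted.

Short run: with pᵉ = 126, SRAS is y = 862 + 12p. Setting AD = SRAS gives 2261 = 19p, so p = 119 and y = 3123 − 7·119 = 2290.
Output 2290 is below potential 2374, so over time expected prices fall and SRAS shifts right until y returns to 2374.
Long run: y = 2374 on the AD curve gives 2374 = 3123 − 7p, so p = 107.

Short run: p = 119, y = 2290. Long run: p = 107.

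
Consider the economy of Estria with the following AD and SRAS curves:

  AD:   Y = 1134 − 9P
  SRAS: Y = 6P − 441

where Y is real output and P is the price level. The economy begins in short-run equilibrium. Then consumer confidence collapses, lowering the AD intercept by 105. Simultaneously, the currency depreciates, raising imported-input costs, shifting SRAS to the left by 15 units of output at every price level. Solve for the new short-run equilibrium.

After both shocks: AD is Y = 1029 − 9P and SRAS is Y = 6P − 456.
Setting them equal: 1485 = 15P, so P = 99.
Y = 1029 − 9·99 = 138.

P = 99, Y = 138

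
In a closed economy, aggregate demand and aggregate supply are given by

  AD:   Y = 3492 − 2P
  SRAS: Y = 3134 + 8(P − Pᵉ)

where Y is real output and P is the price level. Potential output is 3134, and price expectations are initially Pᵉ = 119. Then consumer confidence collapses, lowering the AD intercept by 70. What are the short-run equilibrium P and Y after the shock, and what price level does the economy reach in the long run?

AD shifts left: new AD is Y = 3422 − 2P. With Pᵉ = 119, SRAS is Y = 2182 + 8P.
Short run: 3422 − 2P = 2182 + 8P gives 1240 = 10P, so P = 124 and Y = 3422 − 2·124 = 3174.
Y = 3174 is above potential 3134; expectations adjust and SRAS shifts left until Y = 3134.
Long run: on the new AD curve, 3134 = 3422 − 2P gives P = 144.

Short run: P = 124, Y = 3174. Long run: P = 144.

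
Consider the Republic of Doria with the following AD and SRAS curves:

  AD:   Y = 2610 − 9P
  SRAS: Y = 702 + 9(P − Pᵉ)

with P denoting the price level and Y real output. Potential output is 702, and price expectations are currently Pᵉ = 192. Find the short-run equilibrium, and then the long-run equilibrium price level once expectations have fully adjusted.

Short run: P = 202, Y = 792. Long run: P = 212.

Short run: with Pᵉ = 192, SRAS is Y = 9P − 1026. Setting AD = SRAS gives 3636 = 18P, so P = 202 and Y = 2610 − 9·202 = 792.
Output 792 is above potential 702, so over time expected prices rise and SRAS shifts left until Y returns to 702.
Long run: Y = 702 on the AD curve gives 702 = 2610 − 9P, so P = 212.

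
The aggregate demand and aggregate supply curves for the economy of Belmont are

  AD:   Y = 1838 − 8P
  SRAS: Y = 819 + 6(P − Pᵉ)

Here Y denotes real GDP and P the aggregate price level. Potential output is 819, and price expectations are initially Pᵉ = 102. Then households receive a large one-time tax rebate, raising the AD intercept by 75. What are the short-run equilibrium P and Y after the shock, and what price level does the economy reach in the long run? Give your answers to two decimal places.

AD shifts right: new AD is Y = 1913 − 8P. With Pᵉ = 102, SRAS is Y = 207 + 6P.
Short run: 1913 − 8P = 207 + 6P gives 1706 = 14P, so P = 121.86 and Y = 1913 − 8P = 938.14.
Y = 938.14 is above potential 819; expectations adjust and SRAS shifts left until Y = 819.
Long run: on the new AD curve, 819 = 1913 − 8P gives P = 136.75.

Short run: P = 121.86, Y = 938.14. Long run: P = 136.75.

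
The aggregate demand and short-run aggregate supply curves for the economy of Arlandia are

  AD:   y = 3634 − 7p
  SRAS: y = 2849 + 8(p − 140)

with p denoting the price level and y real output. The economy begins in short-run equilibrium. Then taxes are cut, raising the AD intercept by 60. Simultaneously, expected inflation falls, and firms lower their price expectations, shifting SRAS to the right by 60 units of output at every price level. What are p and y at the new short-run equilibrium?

After both shocks: AD is y = 3694 − 7p and SRAS is y = 1789 + 8p.
Setting them equal: 1905 = 15p, so p = 127.
y = 3694 − 7·127 = 2805.

p = 127, y = 2805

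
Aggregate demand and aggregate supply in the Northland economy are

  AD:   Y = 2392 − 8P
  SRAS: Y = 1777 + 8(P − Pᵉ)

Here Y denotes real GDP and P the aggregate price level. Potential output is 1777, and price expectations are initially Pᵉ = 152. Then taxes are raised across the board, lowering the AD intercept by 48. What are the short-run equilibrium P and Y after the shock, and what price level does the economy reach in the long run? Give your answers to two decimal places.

AD shifts left: new AD is Y = 2344 − 8P. With Pᵉ = 152, SRAS is Y = 561 + 8P.
Short run: 2344 − 8P = 561 + 8P gives 1783 = 16P, so P = 111.44 and Y = 2344 − 8P = 1452.50.
Y = 1452.50 is below potential 1777; expectations adjust and SRAS shifts right until Y = 1777.
Long run: on the new AD curve, 1777 = 2344 − 8P gives P = 70.88.

Short run: P = 111.44, Y = 1452.50. Long run: P = 70.88.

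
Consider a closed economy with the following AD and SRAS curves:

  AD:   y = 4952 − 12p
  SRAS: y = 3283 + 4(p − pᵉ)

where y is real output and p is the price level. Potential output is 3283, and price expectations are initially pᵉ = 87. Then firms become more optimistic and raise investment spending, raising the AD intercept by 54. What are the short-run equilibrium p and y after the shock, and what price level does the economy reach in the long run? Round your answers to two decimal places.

AD shifts right: new AD is y = 5006 − 12p. With pᵉ = 87, SRAS is y = 2935 + 4p.
Short run: 5006 − 12p = 2935 + 4p gives 2071 = 16p, so p = 129.44 and y = 5006 − 12p = 3452.75.
y = 3452.75 is above potential 3283; expectations adjust and SRAS shifts left until y = 3283.
Long run: on the new AD curve, 3283 = 5006 − 12p gives p = 143.58.

Short run: p = 129.44, y = 3452.75. Long run: p = 143.58.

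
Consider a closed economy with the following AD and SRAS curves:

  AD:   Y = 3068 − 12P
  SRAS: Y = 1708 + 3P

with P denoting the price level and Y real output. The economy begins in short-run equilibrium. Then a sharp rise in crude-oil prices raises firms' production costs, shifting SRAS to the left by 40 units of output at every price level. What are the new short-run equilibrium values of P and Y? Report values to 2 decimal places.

This is a negative supply shock: SRAS shifts left.
New SRAS: Y = 1668 + 3P.
Set AD = SRAS: 3068 − 12P = 1668 + 3P, so 1400 = 15P and P = 93.33.
Substituting into AD, Y = 1948.00.

P = 93.33, Y = 1948.00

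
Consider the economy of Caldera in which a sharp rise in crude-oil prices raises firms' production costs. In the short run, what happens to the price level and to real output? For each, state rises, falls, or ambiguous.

Price level: rises; output: falls

This is an adverse supply shock: SRAS shifts left.
Moving along the downward-sloping AD curve, P rises and Y falls.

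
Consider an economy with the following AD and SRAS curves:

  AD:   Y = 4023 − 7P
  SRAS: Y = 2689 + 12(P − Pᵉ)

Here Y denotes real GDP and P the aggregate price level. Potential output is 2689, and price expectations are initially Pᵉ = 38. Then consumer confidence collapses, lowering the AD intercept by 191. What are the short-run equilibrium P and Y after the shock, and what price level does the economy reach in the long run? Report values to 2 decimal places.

Short run: P = 84.16, Y = 3242.89. Long run: P = 163.29.

AD shifts left: new AD is Y = 3832 − 7P. With Pᵉ = 38, SRAS is Y = 2233 + 12P.
Short run: 3832 − 7P = 2233 + 12P gives 1599 = 19P, so P = 84.16 and Y = 3832 − 7P = 3242.89.
Y = 3242.89 is above potential 2689; expectations adjust and SRAS shifts left until Y = 2689.
Long run: on the new AD curve, 2689 = 3832 − 7P gives P = 163.29.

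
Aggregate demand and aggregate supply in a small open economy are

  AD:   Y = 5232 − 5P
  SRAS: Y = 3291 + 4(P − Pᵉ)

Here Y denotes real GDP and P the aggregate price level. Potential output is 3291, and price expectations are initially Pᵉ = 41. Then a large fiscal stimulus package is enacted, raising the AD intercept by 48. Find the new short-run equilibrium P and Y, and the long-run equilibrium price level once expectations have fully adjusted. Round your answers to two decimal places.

AD shifts right: new AD is Y = 5280 − 5P. With Pᵉ = 41, SRAS is Y = 3127 + 4P.
Short run: 5280 − 5P = 3127 + 4P gives 2153 = 9P, so P = 239.22 and Y = 5280 − 5P = 4083.89.
Y = 4083.89 is above potential 3291; expectations adjust and SRAS shifts left until Y = 3291.
Long run: on the new AD curve, 3291 = 5280 − 5P gives P = 397.80.

Short run: P = 239.22, Y = 4083.89. Long run: P = 397.80.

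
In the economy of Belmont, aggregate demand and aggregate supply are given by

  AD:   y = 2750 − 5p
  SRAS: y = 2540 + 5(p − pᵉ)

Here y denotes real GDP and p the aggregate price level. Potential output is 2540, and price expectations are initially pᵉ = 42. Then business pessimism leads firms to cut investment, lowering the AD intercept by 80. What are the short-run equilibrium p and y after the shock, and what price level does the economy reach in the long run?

AD shifts left: new AD is y = 2670 − 5p. With pᵉ = 42, SRAS is y = 2330 + 5p.
Short run: 2670 − 5p = 2330 + 5p gives 340 = 10p, so p = 34 and y = 2670 − 5·34 = 2500.
y = 2500 is below potential 2540; expectations adjust and SRAS shifts right until y = 2540.
Long run: on the new AD curve, 2540 = 2670 − 5p gives p = 26.

Short run: p = 34, y = 2500. Long run: p = 26.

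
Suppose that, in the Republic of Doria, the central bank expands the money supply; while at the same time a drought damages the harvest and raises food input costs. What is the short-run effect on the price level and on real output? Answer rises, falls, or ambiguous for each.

Price level: rises; output: ambiguous

The first event is a positive demand shock: AD shifts right, which by itself pushes P up and Y up.
The second is an adverse supply shock: SRAS shifts left, which by itself pushes P up and Y down.
Both shocks push P up, so P rises. The two shocks push Y in opposite directions, so the effect on Y is ambiguous.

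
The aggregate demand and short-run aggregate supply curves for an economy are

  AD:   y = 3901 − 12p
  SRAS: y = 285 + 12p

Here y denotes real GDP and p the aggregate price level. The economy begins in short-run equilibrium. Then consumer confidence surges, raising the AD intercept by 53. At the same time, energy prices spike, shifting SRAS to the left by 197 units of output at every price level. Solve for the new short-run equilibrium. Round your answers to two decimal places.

After both shocks: AD is y = 3954 − 12p and SRAS is y = 88 + 12p.
Setting them equal: 3866 = 24p, so p = 161.08.
Substituting into AD, y = 2021.00.

p = 161.08, y = 2021.00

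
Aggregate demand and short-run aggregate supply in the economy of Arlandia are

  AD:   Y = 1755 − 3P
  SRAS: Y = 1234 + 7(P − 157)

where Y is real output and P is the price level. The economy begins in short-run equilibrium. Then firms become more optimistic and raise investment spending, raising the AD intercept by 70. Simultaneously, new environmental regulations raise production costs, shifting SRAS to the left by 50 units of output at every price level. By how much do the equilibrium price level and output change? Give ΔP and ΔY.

ΔP = +12, ΔY = +34

After both shocks: AD is Y = 1825 − 3P and SRAS is Y = 85 + 7P.
Setting them equal: 1740 = 10P, so P = 174.
Y = 1825 − 3·174 = 1303.
Initially P = 162, Y = 1269, so ΔP = +12 and ΔY = +34.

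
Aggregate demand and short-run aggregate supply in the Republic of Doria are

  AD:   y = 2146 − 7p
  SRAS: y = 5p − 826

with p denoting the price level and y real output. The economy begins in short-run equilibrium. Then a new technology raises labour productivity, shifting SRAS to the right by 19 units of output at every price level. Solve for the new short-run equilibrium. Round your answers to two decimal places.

p = 246.08, y = 423.42

This is a positive supply shock: SRAS shifts right.
New SRAS: y = 5p − 807.
Set AD = SRAS: 2146 − 7p = 5p − 807, so 2953 = 12p and p = 246.08.
Substituting into AD, y = 423.42.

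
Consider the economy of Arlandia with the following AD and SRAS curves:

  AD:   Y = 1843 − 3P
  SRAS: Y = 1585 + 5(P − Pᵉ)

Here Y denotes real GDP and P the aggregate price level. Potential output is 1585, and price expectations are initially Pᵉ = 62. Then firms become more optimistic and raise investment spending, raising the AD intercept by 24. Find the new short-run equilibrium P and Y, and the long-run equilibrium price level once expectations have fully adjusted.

AD shifts right: new AD is Y = 1867 − 3P. With Pᵉ = 62, SRAS is Y = 1275 + 5P.
Short run: 1867 − 3P = 1275 + 5P gives 592 = 8P, so P = 74 and Y = 1867 − 3·74 = 1645.
Y = 1645 is above potential 1585; expectations adjust and SRAS shifts left until Y = 1585.
Long run: on the new AD curve, 1585 = 1867 − 3P gives P = 94.

Short run: P = 74, Y = 1645. Long run: P = 94.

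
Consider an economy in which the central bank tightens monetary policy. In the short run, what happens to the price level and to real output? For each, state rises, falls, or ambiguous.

This is a negative demand shock: AD shifts left.
Moving along the upward-sloping SRAS curve, P falls and Y falls.

Price level: falls; output: falls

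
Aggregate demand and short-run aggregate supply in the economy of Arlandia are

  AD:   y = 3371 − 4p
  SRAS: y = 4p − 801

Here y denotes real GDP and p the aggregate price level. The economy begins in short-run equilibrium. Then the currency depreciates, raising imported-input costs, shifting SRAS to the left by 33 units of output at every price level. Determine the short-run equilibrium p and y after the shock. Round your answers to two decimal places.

p = 525.63, y = 1268.50

This is a negative supply shock: SRAS shifts left.
New SRAS: y = 4p − 834.
Set AD = SRAS: 3371 − 4p = 4p − 834, so 4205 = 8p and p = 525.63.
Substituting into AD, y = 1268.50.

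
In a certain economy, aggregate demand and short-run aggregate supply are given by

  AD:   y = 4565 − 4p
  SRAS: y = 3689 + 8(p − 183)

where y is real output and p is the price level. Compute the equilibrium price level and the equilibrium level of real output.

Write SRAS as y = 3689 + 8p − 1464 = 2225 + 8p.
Set AD = SRAS: 4565 − 4p = 2225 + 8p, so 2340 = 12p and p = 195.
Then y = 4565 − 4·195 = 3785.

p = 195, y = 3785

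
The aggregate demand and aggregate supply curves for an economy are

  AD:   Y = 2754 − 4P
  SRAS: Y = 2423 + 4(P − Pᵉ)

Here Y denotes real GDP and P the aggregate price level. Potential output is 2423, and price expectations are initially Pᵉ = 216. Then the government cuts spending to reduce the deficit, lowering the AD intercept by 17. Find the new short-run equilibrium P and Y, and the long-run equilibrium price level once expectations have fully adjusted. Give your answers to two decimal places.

AD shifts left: new AD is Y = 2737 − 4P. With Pᵉ = 216, SRAS is Y = 1559 + 4P.
Short run: 2737 − 4P = 1559 + 4P gives 1178 = 8P, so P = 147.25 and Y = 2737 − 4P = 2148.00.
Y = 2148.00 is below potential 2423; expectations adjust and SRAS shifts right until Y = 2423.
Long run: on the new AD curve, 2423 = 2737 − 4P gives P = 78.50.

Short run: P = 147.25, Y = 2148.00. Long run: P = 78.50.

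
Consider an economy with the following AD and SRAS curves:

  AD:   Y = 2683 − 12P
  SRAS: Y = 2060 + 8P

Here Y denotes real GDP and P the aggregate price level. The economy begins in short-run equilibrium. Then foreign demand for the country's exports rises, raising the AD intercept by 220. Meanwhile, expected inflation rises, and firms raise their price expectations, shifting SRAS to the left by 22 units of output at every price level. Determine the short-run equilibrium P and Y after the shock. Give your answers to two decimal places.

P = 43.25, Y = 2384.00

After both shocks: AD is Y = 2903 − 12P and SRAS is Y = 2038 + 8P.
Setting them equal: 865 = 20P, so P = 43.25.
Substituting into AD, Y = 2384.00.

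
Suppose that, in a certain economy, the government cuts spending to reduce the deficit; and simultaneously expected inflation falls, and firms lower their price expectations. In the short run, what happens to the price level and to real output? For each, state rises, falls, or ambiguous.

Price level: falls; output: ambiguous

The first event is a negative demand shock: AD shifts left, which by itself pushes P down and Y down.
The second is a favourable supply shock: SRAS shifts right, which by itself pushes P down and Y up.
Both shocks push P down, so P falls. The two shocks push Y in opposite directions, so the effect on Y is ambiguous.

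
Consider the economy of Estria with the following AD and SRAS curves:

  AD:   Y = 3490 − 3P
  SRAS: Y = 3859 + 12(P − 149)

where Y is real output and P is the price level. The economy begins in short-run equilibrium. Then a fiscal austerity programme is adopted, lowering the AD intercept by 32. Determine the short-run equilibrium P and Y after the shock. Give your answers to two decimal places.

This is a negative demand shock: AD shifts left.
New AD: Y = 3458 − 3P.
SRAS can be written Y = 2071 + 12P.
Set AD = SRAS: 3458 − 3P = 2071 + 12P, so 1387 = 15P and P = 92.47.
Substituting into AD, Y = 3180.60.

P = 92.47, Y = 3180.60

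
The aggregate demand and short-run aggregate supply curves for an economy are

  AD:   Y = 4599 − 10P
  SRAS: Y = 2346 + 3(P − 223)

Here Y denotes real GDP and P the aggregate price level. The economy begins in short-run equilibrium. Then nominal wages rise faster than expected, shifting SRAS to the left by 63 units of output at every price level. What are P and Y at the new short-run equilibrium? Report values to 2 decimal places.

P = 229.62, Y = 2302.85

This is a negative supply shock: SRAS shifts left.
New SRAS: Y = 1614 + 3P.
Set AD = SRAS: 4599 − 10P = 1614 + 3P, so 2985 = 13P and P = 229.62.
Substituting into AD, Y = 2302.85.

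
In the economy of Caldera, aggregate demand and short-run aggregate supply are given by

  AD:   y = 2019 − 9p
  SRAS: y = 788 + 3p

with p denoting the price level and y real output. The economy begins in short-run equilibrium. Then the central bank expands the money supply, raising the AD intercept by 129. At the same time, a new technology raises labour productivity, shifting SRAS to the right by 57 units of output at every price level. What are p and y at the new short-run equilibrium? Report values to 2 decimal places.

After both shocks: AD is y = 2148 − 9p and SRAS is y = 845 + 3p.
Setting them equal: 1303 = 12p, so p = 108.58.
Substituting into AD, y = 1170.75.

p = 108.58, y = 1170.75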